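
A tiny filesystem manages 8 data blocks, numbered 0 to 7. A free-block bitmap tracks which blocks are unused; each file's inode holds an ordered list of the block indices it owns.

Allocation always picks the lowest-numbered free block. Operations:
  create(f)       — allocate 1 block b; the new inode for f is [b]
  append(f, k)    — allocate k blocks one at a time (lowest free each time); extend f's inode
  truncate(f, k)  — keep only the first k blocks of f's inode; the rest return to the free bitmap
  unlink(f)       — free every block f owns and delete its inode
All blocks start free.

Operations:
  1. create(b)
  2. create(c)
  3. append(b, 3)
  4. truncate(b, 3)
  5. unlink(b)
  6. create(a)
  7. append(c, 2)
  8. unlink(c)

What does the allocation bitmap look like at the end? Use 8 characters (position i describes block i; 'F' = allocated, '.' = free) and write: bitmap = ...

  1. create(b)  ⇒  F.......  {b→[0]}
  2. create(c)  ⇒  FF......  {b→[0]; c→[1]}
  3. append(b, 3)  ⇒  FFFFF...  {b→[0, 2, 3, 4]; c→[1]}
  4. truncate(b, 3)  ⇒  FFFF....  {b→[0, 2, 3]; c→[1]}
  5. unlink(b)  ⇒  .F......  {c→[1]}
  6. create(a)  ⇒  FF......  {a→[0]; c→[1]}
  7. append(c, 2)  ⇒  FFFF....  {a→[0]; c→[1, 2, 3]}
  8. unlink(c)  ⇒  F.......  {a→[0]}

bitmap = F.......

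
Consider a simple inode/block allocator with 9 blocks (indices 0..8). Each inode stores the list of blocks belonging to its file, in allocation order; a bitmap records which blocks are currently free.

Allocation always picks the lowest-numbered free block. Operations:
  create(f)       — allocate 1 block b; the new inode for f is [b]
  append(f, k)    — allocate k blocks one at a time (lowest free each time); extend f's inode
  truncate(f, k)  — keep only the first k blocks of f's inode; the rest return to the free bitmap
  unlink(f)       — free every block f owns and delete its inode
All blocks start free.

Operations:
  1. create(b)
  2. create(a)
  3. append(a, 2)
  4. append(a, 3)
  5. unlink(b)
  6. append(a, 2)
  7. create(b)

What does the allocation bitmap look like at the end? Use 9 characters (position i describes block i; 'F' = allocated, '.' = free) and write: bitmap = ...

[1] create(b) — b=0 (map F........)
[2] create(a) — a=1 b=0 (map FF.......)
[3] append(a, 2) — a=1,2,3 b=0 (map FFFF.....)
[4] append(a, 3) — a=1,2,3,4,5,6 b=0 (map FFFFFFF..)
[5] unlink(b) — a=1,2,3,4,5,6 (map .FFFFFF..)
[6] append(a, 2) — a=1,2,3,4,5,6,0,7 (map FFFFFFFF.)
[7] create(b) — a=1,2,3,4,5,6,0,7 b=8 (map FFFFFFFFF)

bitmap = FFFFFFFFF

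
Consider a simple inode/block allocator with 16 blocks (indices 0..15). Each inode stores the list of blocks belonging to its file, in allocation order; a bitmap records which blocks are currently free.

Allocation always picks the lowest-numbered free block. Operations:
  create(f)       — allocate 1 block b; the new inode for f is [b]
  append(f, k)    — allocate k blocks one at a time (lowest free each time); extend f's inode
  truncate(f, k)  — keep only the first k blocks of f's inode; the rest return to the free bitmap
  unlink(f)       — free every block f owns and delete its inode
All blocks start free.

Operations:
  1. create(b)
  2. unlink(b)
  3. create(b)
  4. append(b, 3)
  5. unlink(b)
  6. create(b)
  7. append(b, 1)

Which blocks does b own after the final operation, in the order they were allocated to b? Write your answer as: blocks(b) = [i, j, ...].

blocks(b) = [0, 1]

create(b): bitmap=F............... | b=[0]
unlink(b): bitmap=................ | 
create(b): bitmap=F............... | b=[0]
append(b, 3): bitmap=FFFF............ | b=[0, 1, 2, 3]
unlink(b): bitmap=................ | 
create(b): bitmap=F............... | b=[0]
append(b, 1): bitmap=FF.............. | b=[0, 1]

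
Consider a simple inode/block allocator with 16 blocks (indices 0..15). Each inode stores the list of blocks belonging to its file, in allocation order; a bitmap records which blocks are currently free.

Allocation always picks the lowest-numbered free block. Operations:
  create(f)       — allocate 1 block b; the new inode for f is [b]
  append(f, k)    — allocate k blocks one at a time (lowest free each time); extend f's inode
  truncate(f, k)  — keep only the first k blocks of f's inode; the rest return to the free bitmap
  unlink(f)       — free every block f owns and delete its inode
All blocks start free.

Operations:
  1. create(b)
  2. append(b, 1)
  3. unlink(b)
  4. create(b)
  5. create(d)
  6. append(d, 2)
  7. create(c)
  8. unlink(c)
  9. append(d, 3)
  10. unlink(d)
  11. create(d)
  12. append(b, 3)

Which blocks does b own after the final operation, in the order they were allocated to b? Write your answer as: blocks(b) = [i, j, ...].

blocks(b) = [0, 2, 3, 4]

[1] create(b) — b=0 (map F...............)
[2] append(b, 1) — b=0,1 (map FF..............)
[3] unlink(b) —  (map ................)
[4] create(b) — b=0 (map F...............)
[5] create(d) — b=0 d=1 (map FF..............)
[6] append(d, 2) — b=0 d=1,2,3 (map FFFF............)
[7] create(c) — b=0 c=4 d=1,2,3 (map FFFFF...........)
[8] unlink(c) — b=0 d=1,2,3 (map FFFF............)
[9] append(d, 3) — b=0 d=1,2,3,4,5,6 (map FFFFFFF.........)
[10] unlink(d) — b=0 (map F...............)
[11] create(d) — b=0 d=1 (map FF..............)
[12] append(b, 3) — b=0,2,3,4 d=1 (map FFFFF...........)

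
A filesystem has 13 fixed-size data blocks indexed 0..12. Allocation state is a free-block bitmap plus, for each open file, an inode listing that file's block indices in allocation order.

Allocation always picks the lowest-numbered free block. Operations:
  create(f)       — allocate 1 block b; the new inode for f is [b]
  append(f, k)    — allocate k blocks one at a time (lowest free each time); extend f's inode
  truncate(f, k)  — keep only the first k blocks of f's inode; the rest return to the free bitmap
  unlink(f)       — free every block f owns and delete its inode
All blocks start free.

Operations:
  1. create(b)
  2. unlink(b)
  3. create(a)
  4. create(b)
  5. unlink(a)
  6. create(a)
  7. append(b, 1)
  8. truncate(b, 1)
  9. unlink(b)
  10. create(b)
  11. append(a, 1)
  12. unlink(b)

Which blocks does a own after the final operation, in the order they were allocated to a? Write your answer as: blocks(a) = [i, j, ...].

blocks(a) = [0, 2]

  1. create(b)  ⇒  F............  {b→[0]}
  2. unlink(b)  ⇒  .............  {}
  3. create(a)  ⇒  F............  {a→[0]}
  4. create(b)  ⇒  FF...........  {a→[0]; b→[1]}
  5. unlink(a)  ⇒  .F...........  {b→[1]}
  6. create(a)  ⇒  FF...........  {a→[0]; b→[1]}
  7. append(b, 1)  ⇒  FFF..........  {a→[0]; b→[1, 2]}
  8. truncate(b, 1)  ⇒  FF...........  {a→[0]; b→[1]}
  9. unlink(b)  ⇒  F............  {a→[0]}
  10. create(b)  ⇒  FF...........  {a→[0]; b→[1]}
  11. append(a, 1)  ⇒  FFF..........  {a→[0, 2]; b→[1]}
  12. unlink(b)  ⇒  F.F..........  {a→[0, 2]}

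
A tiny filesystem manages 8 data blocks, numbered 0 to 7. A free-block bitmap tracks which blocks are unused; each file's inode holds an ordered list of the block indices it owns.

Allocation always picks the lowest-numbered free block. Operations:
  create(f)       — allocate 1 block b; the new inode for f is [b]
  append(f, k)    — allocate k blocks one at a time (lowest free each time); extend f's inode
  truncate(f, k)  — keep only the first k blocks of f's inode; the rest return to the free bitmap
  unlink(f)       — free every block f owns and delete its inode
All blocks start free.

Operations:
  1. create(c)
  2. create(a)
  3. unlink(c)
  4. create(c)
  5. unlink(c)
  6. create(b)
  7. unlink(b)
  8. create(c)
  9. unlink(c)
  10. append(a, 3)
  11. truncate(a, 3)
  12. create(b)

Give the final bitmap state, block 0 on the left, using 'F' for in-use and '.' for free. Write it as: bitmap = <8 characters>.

[1] create(c) — c=0 (map F.......)
[2] create(a) — a=1 c=0 (map FF......)
[3] unlink(c) — a=1 (map .F......)
[4] create(c) — a=1 c=0 (map FF......)
[5] unlink(c) — a=1 (map .F......)
[6] create(b) — a=1 b=0 (map FF......)
[7] unlink(b) — a=1 (map .F......)
[8] create(c) — a=1 c=0 (map FF......)
[9] unlink(c) — a=1 (map .F......)
[10] append(a, 3) — a=1,0,2,3 (map FFFF....)
[11] truncate(a, 3) — a=1,0,2 (map FFF.....)
[12] create(b) — a=1,0,2 b=3 (map FFFF....)

bitmap = FFFF....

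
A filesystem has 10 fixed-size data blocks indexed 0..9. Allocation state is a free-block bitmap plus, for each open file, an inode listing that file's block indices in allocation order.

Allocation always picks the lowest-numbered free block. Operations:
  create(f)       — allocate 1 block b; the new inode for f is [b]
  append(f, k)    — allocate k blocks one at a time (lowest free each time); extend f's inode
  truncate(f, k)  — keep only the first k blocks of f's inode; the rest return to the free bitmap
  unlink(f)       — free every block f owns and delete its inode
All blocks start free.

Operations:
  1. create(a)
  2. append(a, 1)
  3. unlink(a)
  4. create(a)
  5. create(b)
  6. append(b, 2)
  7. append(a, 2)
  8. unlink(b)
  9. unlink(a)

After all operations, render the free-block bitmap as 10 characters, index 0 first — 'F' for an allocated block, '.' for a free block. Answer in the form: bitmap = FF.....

create(a): bitmap=F......... | a=[0]
append(a, 1): bitmap=FF........ | a=[0, 1]
unlink(a): bitmap=.......... | 
create(a): bitmap=F......... | a=[0]
create(b): bitmap=FF........ | a=[0] b=[1]
append(b, 2): bitmap=FFFF...... | a=[0] b=[1, 2, 3]
append(a, 2): bitmap=FFFFFF.... | a=[0, 4, 5] b=[1, 2, 3]
unlink(b): bitmap=F...FF.... | a=[0, 4, 5]
unlink(a): bitmap=.......... | 

bitmap = ..........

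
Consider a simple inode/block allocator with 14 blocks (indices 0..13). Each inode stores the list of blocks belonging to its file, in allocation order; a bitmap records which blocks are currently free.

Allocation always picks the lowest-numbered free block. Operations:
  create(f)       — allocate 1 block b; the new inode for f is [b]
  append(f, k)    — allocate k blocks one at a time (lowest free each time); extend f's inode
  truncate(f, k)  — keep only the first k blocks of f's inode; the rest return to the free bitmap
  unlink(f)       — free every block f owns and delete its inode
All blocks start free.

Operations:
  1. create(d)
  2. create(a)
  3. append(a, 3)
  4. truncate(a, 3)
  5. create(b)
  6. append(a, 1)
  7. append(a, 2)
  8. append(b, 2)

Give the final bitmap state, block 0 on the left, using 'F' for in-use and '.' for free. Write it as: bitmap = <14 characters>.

bitmap = FFFFFFFFFF....

create(d): bitmap=F............. | d=[0]
create(a): bitmap=FF............ | a=[1] d=[0]
append(a, 3): bitmap=FFFFF......... | a=[1, 2, 3, 4] d=[0]
truncate(a, 3): bitmap=FFFF.......... | a=[1, 2, 3] d=[0]
create(b): bitmap=FFFFF......... | a=[1, 2, 3] b=[4] d=[0]
append(a, 1): bitmap=FFFFFF........ | a=[1, 2, 3, 5] b=[4] d=[0]
append(a, 2): bitmap=FFFFFFFF...... | a=[1, 2, 3, 5, 6, 7] b=[4] d=[0]
append(b, 2): bitmap=FFFFFFFFFF.... | a=[1, 2, 3, 5, 6, 7] b=[4, 8, 9] d=[0]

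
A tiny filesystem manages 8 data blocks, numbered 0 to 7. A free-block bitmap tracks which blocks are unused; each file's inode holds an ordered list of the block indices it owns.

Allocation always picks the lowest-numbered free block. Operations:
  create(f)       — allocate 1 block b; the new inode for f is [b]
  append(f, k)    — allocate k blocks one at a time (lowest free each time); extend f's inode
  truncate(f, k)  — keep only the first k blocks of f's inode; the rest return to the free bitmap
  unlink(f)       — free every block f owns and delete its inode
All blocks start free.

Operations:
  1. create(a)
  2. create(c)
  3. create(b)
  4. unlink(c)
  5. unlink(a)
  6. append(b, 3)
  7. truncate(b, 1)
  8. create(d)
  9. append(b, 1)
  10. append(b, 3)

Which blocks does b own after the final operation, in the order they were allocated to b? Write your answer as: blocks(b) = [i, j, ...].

[1] create(a) — a=0 (map F.......)
[2] create(c) — a=0 c=1 (map FF......)
[3] create(b) — a=0 b=2 c=1 (map FFF.....)
[4] unlink(c) — a=0 b=2 (map F.F.....)
[5] unlink(a) — b=2 (map ..F.....)
[6] append(b, 3) — b=2,0,1,3 (map FFFF....)
[7] truncate(b, 1) — b=2 (map ..F.....)
[8] create(d) — b=2 d=0 (map F.F.....)
[9] append(b, 1) — b=2,1 d=0 (map FFF.....)
[10] append(b, 3) — b=2,1,3,4,5 d=0 (map FFFFFF..)

blocks(b) = [2, 1, 3, 4, 5]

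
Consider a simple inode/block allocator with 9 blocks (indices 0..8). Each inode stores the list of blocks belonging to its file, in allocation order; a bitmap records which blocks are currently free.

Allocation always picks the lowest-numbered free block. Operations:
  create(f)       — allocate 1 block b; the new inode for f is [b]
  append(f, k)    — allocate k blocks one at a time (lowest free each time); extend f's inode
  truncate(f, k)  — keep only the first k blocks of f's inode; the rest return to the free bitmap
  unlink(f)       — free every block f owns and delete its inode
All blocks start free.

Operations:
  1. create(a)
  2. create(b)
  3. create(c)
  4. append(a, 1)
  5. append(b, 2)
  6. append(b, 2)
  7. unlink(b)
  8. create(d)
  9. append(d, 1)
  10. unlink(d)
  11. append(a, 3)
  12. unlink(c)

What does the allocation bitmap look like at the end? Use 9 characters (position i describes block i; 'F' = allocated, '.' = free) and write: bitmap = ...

[1] create(a) — a=0 (map F........)
[2] create(b) — a=0 b=1 (map FF.......)
[3] create(c) — a=0 b=1 c=2 (map FFF......)
[4] append(a, 1) — a=0,3 b=1 c=2 (map FFFF.....)
[5] append(b, 2) — a=0,3 b=1,4,5 c=2 (map FFFFFF...)
[6] append(b, 2) — a=0,3 b=1,4,5,6,7 c=2 (map FFFFFFFF.)
[7] unlink(b) — a=0,3 c=2 (map F.FF.....)
[8] create(d) — a=0,3 c=2 d=1 (map FFFF.....)
[9] append(d, 1) — a=0,3 c=2 d=1,4 (map FFFFF....)
[10] unlink(d) — a=0,3 c=2 (map F.FF.....)
[11] append(a, 3) — a=0,3,1,4,5 c=2 (map FFFFFF...)
[12] unlink(c) — a=0,3,1,4,5 (map FF.FFF...)

bitmap = FF.FFF...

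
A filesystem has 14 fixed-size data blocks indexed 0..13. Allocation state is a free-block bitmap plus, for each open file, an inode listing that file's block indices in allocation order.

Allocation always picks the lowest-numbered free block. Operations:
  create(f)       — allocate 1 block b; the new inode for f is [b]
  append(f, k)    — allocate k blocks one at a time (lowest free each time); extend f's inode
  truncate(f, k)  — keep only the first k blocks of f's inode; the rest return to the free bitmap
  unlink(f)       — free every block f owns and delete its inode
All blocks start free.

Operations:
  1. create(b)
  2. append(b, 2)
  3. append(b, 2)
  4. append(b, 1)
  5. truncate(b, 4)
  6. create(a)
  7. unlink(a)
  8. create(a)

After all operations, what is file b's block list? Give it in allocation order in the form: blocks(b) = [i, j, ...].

blocks(b) = [0, 1, 2, 3]

  1. create(b)  ⇒  F.............  {b→[0]}
  2. append(b, 2)  ⇒  FFF...........  {b→[0, 1, 2]}
  3. append(b, 2)  ⇒  FFFFF.........  {b→[0, 1, 2, 3, 4]}
  4. append(b, 1)  ⇒  FFFFFF........  {b→[0, 1, 2, 3, 4, 5]}
  5. truncate(b, 4)  ⇒  FFFF..........  {b→[0, 1, 2, 3]}
  6. create(a)  ⇒  FFFFF.........  {a→[4]; b→[0, 1, 2, 3]}
  7. unlink(a)  ⇒  FFFF..........  {b→[0, 1, 2, 3]}
  8. create(a)  ⇒  FFFFF.........  {a→[4]; b→[0, 1, 2, 3]}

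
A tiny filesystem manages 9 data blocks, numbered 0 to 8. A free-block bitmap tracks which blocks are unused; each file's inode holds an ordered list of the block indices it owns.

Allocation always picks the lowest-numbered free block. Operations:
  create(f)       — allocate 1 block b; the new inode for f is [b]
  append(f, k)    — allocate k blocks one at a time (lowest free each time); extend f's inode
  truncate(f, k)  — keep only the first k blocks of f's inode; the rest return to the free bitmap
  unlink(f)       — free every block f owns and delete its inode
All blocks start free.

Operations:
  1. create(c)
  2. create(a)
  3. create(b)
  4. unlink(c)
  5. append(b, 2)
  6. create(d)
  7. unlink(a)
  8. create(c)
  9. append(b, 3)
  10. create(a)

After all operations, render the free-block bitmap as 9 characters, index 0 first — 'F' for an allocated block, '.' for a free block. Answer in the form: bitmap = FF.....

bitmap = FFFFFFFFF

[1] create(c) — c=0 (map F........)
[2] create(a) — a=1 c=0 (map FF.......)
[3] create(b) — a=1 b=2 c=0 (map FFF......)
[4] unlink(c) — a=1 b=2 (map .FF......)
[5] append(b, 2) — a=1 b=2,0,3 (map FFFF.....)
[6] create(d) — a=1 b=2,0,3 d=4 (map FFFFF....)
[7] unlink(a) — b=2,0,3 d=4 (map F.FFF....)
[8] create(c) — b=2,0,3 c=1 d=4 (map FFFFF....)
[9] append(b, 3) — b=2,0,3,5,6,7 c=1 d=4 (map FFFFFFFF.)
[10] create(a) — a=8 b=2,0,3,5,6,7 c=1 d=4 (map FFFFFFFFF)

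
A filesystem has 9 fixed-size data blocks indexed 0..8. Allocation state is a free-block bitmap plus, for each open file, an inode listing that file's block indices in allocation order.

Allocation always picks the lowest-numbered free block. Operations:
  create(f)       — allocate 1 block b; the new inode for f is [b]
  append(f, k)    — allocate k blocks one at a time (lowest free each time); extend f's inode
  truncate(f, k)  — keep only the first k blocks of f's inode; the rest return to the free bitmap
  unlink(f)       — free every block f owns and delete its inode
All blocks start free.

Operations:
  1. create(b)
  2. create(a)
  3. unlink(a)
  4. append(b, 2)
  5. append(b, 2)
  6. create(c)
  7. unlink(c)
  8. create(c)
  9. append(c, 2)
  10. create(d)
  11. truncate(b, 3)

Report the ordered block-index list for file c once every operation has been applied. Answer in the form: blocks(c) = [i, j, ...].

[1] create(b) — b=0 (map F........)
[2] create(a) — a=1 b=0 (map FF.......)
[3] unlink(a) — b=0 (map F........)
[4] append(b, 2) — b=0,1,2 (map FFF......)
[5] append(b, 2) — b=0,1,2,3,4 (map FFFFF....)
[6] create(c) — b=0,1,2,3,4 c=5 (map FFFFFF...)
[7] unlink(c) — b=0,1,2,3,4 (map FFFFF....)
[8] create(c) — b=0,1,2,3,4 c=5 (map FFFFFF...)
[9] append(c, 2) — b=0,1,2,3,4 c=5,6,7 (map FFFFFFFF.)
[10] create(d) — b=0,1,2,3,4 c=5,6,7 d=8 (map FFFFFFFFF)
[11] truncate(b, 3) — b=0,1,2 c=5,6,7 d=8 (map FFF..FFFF)

blocks(c) = [5, 6, 7]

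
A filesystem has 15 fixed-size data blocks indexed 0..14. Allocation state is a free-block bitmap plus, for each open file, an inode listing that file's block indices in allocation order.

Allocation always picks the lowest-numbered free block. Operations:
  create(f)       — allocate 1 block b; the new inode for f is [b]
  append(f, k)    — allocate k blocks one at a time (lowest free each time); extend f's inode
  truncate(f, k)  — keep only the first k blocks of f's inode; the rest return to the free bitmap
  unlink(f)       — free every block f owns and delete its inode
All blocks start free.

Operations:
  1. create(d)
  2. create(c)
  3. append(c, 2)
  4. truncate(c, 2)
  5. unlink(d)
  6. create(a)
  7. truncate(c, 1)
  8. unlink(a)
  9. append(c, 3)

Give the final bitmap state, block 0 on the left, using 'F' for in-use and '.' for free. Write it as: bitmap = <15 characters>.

bitmap = FFFF...........

create(d): bitmap=F.............. | d=[0]
create(c): bitmap=FF............. | c=[1] d=[0]
append(c, 2): bitmap=FFFF........... | c=[1, 2, 3] d=[0]
truncate(c, 2): bitmap=FFF............ | c=[1, 2] d=[0]
unlink(d): bitmap=.FF............ | c=[1, 2]
create(a): bitmap=FFF............ | a=[0] c=[1, 2]
truncate(c, 1): bitmap=FF............. | a=[0] c=[1]
unlink(a): bitmap=.F............. | c=[1]
append(c, 3): bitmap=FFFF........... | c=[1, 0, 2, 3]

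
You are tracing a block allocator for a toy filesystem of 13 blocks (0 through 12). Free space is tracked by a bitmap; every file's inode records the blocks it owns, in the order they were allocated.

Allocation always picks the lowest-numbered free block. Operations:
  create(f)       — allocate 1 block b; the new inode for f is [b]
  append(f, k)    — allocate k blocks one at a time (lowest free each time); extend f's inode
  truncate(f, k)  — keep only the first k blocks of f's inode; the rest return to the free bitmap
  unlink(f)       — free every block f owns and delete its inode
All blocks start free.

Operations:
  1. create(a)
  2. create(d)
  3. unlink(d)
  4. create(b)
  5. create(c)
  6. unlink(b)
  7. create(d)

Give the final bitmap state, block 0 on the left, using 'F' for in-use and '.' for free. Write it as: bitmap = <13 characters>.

bitmap = FFF..........

[1] create(a) — a=0 (map F............)
[2] create(d) — a=0 d=1 (map FF...........)
[3] unlink(d) — a=0 (map F............)
[4] create(b) — a=0 b=1 (map FF...........)
[5] create(c) — a=0 b=1 c=2 (map FFF..........)
[6] unlink(b) — a=0 c=2 (map F.F..........)
[7] create(d) — a=0 c=2 d=1 (map FFF..........)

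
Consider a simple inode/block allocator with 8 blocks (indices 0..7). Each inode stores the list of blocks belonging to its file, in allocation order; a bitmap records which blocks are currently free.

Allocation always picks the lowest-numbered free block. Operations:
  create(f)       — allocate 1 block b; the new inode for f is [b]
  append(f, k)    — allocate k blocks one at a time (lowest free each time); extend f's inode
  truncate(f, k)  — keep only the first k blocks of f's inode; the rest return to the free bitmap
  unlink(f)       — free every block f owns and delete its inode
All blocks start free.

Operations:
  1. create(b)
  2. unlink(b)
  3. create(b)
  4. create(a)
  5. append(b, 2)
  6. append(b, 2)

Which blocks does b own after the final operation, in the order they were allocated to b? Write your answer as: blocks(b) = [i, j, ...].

create(b): bitmap=F....... | b=[0]
unlink(b): bitmap=........ | 
create(b): bitmap=F....... | b=[0]
create(a): bitmap=FF...... | a=[1] b=[0]
append(b, 2): bitmap=FFFF.... | a=[1] b=[0, 2, 3]
append(b, 2): bitmap=FFFFFF.. | a=[1] b=[0, 2, 3, 4, 5]

blocks(b) = [0, 2, 3, 4, 5]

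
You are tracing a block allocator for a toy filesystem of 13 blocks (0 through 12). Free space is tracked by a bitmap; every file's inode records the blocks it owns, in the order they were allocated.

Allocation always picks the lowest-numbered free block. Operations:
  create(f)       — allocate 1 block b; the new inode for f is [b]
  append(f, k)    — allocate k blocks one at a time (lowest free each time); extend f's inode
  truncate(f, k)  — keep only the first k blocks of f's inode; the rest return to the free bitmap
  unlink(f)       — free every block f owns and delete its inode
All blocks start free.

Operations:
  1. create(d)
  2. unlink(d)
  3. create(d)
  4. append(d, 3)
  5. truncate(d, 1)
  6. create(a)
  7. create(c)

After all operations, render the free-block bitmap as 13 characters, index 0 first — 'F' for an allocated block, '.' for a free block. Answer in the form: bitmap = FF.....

  1. create(d)  ⇒  F............  {d→[0]}
  2. unlink(d)  ⇒  .............  {}
  3. create(d)  ⇒  F............  {d→[0]}
  4. append(d, 3)  ⇒  FFFF.........  {d→[0, 1, 2, 3]}
  5. truncate(d, 1)  ⇒  F............  {d→[0]}
  6. create(a)  ⇒  FF...........  {a→[1]; d→[0]}
  7. create(c)  ⇒  FFF..........  {a→[1]; c→[2]; d→[0]}

bitmap = FFF..........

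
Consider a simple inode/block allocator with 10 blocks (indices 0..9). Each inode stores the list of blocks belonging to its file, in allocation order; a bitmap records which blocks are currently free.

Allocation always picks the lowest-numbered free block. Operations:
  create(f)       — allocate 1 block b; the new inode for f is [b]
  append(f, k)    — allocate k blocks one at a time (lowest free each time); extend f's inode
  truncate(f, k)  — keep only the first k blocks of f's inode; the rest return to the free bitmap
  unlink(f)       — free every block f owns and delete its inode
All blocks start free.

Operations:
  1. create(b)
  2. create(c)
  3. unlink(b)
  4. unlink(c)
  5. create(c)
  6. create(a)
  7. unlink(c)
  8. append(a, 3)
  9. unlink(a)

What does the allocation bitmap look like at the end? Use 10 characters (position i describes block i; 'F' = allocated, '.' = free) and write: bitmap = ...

after create(b) → b:[0]  free=[F.........]
after create(c) → b:[0], c:[1]  free=[FF........]
after unlink(b) → c:[1]  free=[.F........]
after unlink(c) →   free=[..........]
after create(c) → c:[0]  free=[F.........]
after create(a) → a:[1], c:[0]  free=[FF........]
after unlink(c) → a:[1]  free=[.F........]
after append(a, 3) → a:[1, 0, 2, 3]  free=[FFFF......]
after unlink(a) →   free=[..........]

bitmap = ..........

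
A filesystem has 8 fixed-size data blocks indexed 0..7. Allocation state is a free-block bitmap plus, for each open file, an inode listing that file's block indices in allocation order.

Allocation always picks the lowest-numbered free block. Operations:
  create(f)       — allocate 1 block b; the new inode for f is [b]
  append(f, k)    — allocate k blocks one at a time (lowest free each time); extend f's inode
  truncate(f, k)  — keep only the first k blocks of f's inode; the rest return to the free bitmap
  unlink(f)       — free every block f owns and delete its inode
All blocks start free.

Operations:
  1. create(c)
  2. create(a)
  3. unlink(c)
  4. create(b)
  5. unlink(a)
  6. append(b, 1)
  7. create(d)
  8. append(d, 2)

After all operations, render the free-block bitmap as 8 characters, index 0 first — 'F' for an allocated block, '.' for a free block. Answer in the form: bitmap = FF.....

bitmap = FFFFF...

after create(c) → c:[0]  free=[F.......]
after create(a) → a:[1], c:[0]  free=[FF......]
after unlink(c) → a:[1]  free=[.F......]
after create(b) → a:[1], b:[0]  free=[FF......]
after unlink(a) → b:[0]  free=[F.......]
after append(b, 1) → b:[0, 1]  free=[FF......]
after create(d) → b:[0, 1], d:[2]  free=[FFF.....]
after append(d, 2) → b:[0, 1], d:[2, 3, 4]  free=[FFFFF...]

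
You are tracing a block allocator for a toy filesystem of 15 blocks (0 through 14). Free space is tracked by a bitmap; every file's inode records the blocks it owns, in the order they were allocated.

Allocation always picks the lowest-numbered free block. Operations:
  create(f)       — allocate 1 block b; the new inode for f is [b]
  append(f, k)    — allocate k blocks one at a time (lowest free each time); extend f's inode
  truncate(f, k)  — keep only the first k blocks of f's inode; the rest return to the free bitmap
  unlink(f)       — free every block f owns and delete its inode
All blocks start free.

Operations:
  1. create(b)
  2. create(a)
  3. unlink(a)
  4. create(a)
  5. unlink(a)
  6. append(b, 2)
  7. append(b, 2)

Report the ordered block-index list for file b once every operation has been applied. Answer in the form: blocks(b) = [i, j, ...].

blocks(b) = [0, 1, 2, 3, 4]

  1. create(b)  ⇒  F..............  {b→[0]}
  2. create(a)  ⇒  FF.............  {a→[1]; b→[0]}
  3. unlink(a)  ⇒  F..............  {b→[0]}
  4. create(a)  ⇒  FF.............  {a→[1]; b→[0]}
  5. unlink(a)  ⇒  F..............  {b→[0]}
  6. append(b, 2)  ⇒  FFF............  {b→[0, 1, 2]}
  7. append(b, 2)  ⇒  FFFFF..........  {b→[0, 1, 2, 3, 4]}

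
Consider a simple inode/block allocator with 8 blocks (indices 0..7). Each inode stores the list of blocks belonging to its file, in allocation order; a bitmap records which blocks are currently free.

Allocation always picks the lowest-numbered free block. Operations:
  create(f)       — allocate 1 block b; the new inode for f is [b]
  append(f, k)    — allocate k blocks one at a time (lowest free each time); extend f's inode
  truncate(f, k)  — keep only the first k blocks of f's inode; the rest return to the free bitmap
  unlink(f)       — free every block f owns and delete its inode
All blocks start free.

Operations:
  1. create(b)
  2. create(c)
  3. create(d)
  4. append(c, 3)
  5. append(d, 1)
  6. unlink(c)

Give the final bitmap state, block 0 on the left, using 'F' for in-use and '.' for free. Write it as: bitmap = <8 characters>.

bitmap = F.F...F.

[1] create(b) — b=0 (map F.......)
[2] create(c) — b=0 c=1 (map FF......)
[3] create(d) — b=0 c=1 d=2 (map FFF.....)
[4] append(c, 3) — b=0 c=1,3,4,5 d=2 (map FFFFFF..)
[5] append(d, 1) — b=0 c=1,3,4,5 d=2,6 (map FFFFFFF.)
[6] unlink(c) — b=0 d=2,6 (map F.F...F.)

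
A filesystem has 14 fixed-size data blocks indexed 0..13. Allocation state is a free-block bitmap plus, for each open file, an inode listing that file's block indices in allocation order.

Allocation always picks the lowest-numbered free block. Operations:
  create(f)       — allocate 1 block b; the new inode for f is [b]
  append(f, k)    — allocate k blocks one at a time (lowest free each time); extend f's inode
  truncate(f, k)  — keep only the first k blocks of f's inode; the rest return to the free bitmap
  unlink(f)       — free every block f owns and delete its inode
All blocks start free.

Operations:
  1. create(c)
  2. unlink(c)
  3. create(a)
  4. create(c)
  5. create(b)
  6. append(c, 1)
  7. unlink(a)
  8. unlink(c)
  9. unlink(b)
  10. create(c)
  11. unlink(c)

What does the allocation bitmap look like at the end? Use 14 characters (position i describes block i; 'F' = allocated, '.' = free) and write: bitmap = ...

bitmap = ..............

create(c): bitmap=F............. | c=[0]
unlink(c): bitmap=.............. | 
create(a): bitmap=F............. | a=[0]
create(c): bitmap=FF............ | a=[0] c=[1]
create(b): bitmap=FFF........... | a=[0] b=[2] c=[1]
append(c, 1): bitmap=FFFF.......... | a=[0] b=[2] c=[1, 3]
unlink(a): bitmap=.FFF.......... | b=[2] c=[1, 3]
unlink(c): bitmap=..F........... | b=[2]
unlink(b): bitmap=.............. | 
create(c): bitmap=F............. | c=[0]
unlink(c): bitmap=.............. | 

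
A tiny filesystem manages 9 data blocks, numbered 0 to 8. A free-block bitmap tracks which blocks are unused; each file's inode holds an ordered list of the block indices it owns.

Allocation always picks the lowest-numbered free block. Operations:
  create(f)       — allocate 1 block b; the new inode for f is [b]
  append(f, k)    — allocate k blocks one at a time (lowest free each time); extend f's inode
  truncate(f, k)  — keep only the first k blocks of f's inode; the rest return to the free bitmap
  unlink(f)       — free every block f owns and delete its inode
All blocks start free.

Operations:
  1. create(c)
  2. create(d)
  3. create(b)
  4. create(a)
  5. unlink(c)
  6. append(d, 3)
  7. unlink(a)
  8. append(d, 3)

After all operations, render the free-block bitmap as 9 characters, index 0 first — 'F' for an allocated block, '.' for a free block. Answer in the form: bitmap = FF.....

bitmap = FFFFFFFF.

after create(c) → c:[0]  free=[F........]
after create(d) → c:[0], d:[1]  free=[FF.......]
after create(b) → b:[2], c:[0], d:[1]  free=[FFF......]
after create(a) → a:[3], b:[2], c:[0], d:[1]  free=[FFFF.....]
after unlink(c) → a:[3], b:[2], d:[1]  free=[.FFF.....]
after append(d, 3) → a:[3], b:[2], d:[1, 0, 4, 5]  free=[FFFFFF...]
after unlink(a) → b:[2], d:[1, 0, 4, 5]  free=[FFF.FF...]
after append(d, 3) → b:[2], d:[1, 0, 4, 5, 3, 6, 7]  free=[FFFFFFFF.]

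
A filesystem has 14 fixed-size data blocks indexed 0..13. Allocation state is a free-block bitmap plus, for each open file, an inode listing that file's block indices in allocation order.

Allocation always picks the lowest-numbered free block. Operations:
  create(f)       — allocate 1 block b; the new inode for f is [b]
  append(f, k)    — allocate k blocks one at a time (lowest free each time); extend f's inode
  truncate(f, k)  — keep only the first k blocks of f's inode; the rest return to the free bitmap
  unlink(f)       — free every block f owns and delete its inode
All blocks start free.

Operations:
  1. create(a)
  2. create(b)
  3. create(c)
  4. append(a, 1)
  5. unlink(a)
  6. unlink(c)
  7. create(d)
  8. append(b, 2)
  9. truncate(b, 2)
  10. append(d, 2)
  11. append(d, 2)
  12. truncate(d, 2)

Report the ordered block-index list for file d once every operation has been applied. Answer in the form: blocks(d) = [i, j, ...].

blocks(d) = [0, 3]

  1. create(a)  ⇒  F.............  {a→[0]}
  2. create(b)  ⇒  FF............  {a→[0]; b→[1]}
  3. create(c)  ⇒  FFF...........  {a→[0]; b→[1]; c→[2]}
  4. append(a, 1)  ⇒  FFFF..........  {a→[0, 3]; b→[1]; c→[2]}
  5. unlink(a)  ⇒  .FF...........  {b→[1]; c→[2]}
  6. unlink(c)  ⇒  .F............  {b→[1]}
  7. create(d)  ⇒  FF............  {b→[1]; d→[0]}
  8. append(b, 2)  ⇒  FFFF..........  {b→[1, 2, 3]; d→[0]}
  9. truncate(b, 2)  ⇒  FFF...........  {b→[1, 2]; d→[0]}
  10. append(d, 2)  ⇒  FFFFF.........  {b→[1, 2]; d→[0, 3, 4]}
  11. append(d, 2)  ⇒  FFFFFFF.......  {b→[1, 2]; d→[0, 3, 4, 5, 6]}
  12. truncate(d, 2)  ⇒  FFFF..........  {b→[1, 2]; d→[0, 3]}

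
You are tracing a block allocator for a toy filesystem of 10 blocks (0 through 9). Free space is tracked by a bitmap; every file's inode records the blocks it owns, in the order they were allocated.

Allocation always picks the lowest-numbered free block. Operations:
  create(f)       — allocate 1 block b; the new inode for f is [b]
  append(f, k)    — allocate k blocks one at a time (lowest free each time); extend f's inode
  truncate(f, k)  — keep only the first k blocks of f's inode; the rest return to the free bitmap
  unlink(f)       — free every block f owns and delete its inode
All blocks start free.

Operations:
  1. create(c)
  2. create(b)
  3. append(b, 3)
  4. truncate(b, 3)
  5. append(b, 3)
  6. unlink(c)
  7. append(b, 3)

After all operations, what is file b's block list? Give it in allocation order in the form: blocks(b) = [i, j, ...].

blocks(b) = [1, 2, 3, 4, 5, 6, 0, 7, 8]

[1] create(c) — c=0 (map F.........)
[2] create(b) — b=1 c=0 (map FF........)
[3] append(b, 3) — b=1,2,3,4 c=0 (map FFFFF.....)
[4] truncate(b, 3) — b=1,2,3 c=0 (map FFFF......)
[5] append(b, 3) — b=1,2,3,4,5,6 c=0 (map FFFFFFF...)
[6] unlink(c) — b=1,2,3,4,5,6 (map .FFFFFF...)
[7] append(b, 3) — b=1,2,3,4,5,6,0,7,8 (map FFFFFFFFF.)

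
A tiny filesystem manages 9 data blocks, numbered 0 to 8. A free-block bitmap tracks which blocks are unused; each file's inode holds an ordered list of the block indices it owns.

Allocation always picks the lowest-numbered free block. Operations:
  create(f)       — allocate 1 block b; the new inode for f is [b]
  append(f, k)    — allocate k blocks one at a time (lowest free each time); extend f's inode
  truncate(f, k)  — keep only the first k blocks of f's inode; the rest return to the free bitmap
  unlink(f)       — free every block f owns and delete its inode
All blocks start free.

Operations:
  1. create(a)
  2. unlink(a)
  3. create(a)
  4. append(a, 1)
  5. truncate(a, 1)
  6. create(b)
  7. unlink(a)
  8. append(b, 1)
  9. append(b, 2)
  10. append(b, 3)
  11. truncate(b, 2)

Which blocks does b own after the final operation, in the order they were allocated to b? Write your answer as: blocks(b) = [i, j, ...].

[1] create(a) — a=0 (map F........)
[2] unlink(a) —  (map .........)
[3] create(a) — a=0 (map F........)
[4] append(a, 1) — a=0,1 (map FF.......)
[5] truncate(a, 1) — a=0 (map F........)
[6] create(b) — a=0 b=1 (map FF.......)
[7] unlink(a) — b=1 (map .F.......)
[8] append(b, 1) — b=1,0 (map FF.......)
[9] append(b, 2) — b=1,0,2,3 (map FFFF.....)
[10] append(b, 3) — b=1,0,2,3,4,5,6 (map FFFFFFF..)
[11] truncate(b, 2) — b=1,0 (map FF.......)

blocks(b) = [1, 0]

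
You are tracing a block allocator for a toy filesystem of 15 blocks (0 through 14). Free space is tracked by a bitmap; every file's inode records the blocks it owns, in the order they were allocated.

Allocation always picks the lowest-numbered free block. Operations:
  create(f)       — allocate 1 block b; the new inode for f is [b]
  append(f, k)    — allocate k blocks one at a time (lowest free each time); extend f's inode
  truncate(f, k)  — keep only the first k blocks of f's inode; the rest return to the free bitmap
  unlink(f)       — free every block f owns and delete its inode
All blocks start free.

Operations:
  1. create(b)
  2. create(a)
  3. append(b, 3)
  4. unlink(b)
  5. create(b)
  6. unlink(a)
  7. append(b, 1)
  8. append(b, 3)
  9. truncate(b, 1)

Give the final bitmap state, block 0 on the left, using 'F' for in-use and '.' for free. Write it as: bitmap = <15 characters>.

bitmap = F..............

[1] create(b) — b=0 (map F..............)
[2] create(a) — a=1 b=0 (map FF.............)
[3] append(b, 3) — a=1 b=0,2,3,4 (map FFFFF..........)
[4] unlink(b) — a=1 (map .F.............)
[5] create(b) — a=1 b=0 (map FF.............)
[6] unlink(a) — b=0 (map F..............)
[7] append(b, 1) — b=0,1 (map FF.............)
[8] append(b, 3) — b=0,1,2,3,4 (map FFFFF..........)
[9] truncate(b, 1) — b=0 (map F..............)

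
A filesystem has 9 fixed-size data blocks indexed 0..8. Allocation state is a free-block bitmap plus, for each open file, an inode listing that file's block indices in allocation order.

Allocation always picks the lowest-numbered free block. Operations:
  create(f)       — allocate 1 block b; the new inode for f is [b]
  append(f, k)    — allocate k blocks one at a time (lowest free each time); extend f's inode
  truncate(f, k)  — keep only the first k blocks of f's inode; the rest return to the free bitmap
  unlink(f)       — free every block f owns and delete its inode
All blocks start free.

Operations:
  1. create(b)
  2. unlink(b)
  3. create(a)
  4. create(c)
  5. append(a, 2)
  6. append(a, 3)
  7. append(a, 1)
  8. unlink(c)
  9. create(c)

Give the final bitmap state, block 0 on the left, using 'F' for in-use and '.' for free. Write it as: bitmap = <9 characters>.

bitmap = FFFFFFFF.

after create(b) → b:[0]  free=[F........]
after unlink(b) →   free=[.........]
after create(a) → a:[0]  free=[F........]
after create(c) → a:[0], c:[1]  free=[FF.......]
after append(a, 2) → a:[0, 2, 3], c:[1]  free=[FFFF.....]
after append(a, 3) → a:[0, 2, 3, 4, 5, 6], c:[1]  free=[FFFFFFF..]
after append(a, 1) → a:[0, 2, 3, 4, 5, 6, 7], c:[1]  free=[FFFFFFFF.]
after unlink(c) → a:[0, 2, 3, 4, 5, 6, 7]  free=[F.FFFFFF.]
after create(c) → a:[0, 2, 3, 4, 5, 6, 7], c:[1]  free=[FFFFFFFF.]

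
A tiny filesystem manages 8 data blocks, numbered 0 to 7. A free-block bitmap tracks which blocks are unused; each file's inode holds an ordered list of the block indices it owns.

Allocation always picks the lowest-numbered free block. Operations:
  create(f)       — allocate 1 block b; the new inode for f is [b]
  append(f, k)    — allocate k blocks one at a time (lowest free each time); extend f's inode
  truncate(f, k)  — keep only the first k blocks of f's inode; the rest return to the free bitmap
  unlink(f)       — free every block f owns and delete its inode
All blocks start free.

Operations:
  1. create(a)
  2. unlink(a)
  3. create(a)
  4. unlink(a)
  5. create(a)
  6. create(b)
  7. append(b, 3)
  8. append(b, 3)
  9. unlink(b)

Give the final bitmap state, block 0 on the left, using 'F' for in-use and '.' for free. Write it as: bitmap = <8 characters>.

bitmap = F.......

create(a): bitmap=F....... | a=[0]
unlink(a): bitmap=........ | 
create(a): bitmap=F....... | a=[0]
unlink(a): bitmap=........ | 
create(a): bitmap=F....... | a=[0]
create(b): bitmap=FF...... | a=[0] b=[1]
append(b, 3): bitmap=FFFFF... | a=[0] b=[1, 2, 3, 4]
append(b, 3): bitmap=FFFFFFFF | a=[0] b=[1, 2, 3, 4, 5, 6, 7]
unlink(b): bitmap=F....... | a=[0]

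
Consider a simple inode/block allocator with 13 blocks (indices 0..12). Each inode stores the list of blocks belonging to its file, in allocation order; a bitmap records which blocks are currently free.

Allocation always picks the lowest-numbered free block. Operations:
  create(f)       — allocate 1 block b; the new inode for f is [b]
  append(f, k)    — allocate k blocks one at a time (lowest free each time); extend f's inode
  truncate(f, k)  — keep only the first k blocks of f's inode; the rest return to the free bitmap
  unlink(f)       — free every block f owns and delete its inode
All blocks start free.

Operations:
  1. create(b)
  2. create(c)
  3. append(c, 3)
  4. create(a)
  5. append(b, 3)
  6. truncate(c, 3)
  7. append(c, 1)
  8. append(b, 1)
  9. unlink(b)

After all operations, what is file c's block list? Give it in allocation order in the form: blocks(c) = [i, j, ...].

  1. create(b)  ⇒  F............  {b→[0]}
  2. create(c)  ⇒  FF...........  {b→[0]; c→[1]}
  3. append(c, 3)  ⇒  FFFFF........  {b→[0]; c→[1, 2, 3, 4]}
  4. create(a)  ⇒  FFFFFF.......  {a→[5]; b→[0]; c→[1, 2, 3, 4]}
  5. append(b, 3)  ⇒  FFFFFFFFF....  {a→[5]; b→[0, 6, 7, 8]; c→[1, 2, 3, 4]}
  6. truncate(c, 3)  ⇒  FFFF.FFFF....  {a→[5]; b→[0, 6, 7, 8]; c→[1, 2, 3]}
  7. append(c, 1)  ⇒  FFFFFFFFF....  {a→[5]; b→[0, 6, 7, 8]; c→[1, 2, 3, 4]}
  8. append(b, 1)  ⇒  FFFFFFFFFF...  {a→[5]; b→[0, 6, 7, 8, 9]; c→[1, 2, 3, 4]}
  9. unlink(b)  ⇒  .FFFFF.......  {a→[5]; c→[1, 2, 3, 4]}

blocks(c) = [1, 2, 3, 4]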